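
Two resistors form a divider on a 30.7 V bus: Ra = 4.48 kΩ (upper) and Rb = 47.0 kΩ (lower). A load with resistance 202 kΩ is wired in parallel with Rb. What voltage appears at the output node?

V_out ≈ 27.5 V

The load sits in parallel with Rb: Rb‖R_L = (47.0 × 202) / (47.0 + 202) = 38.13 kΩ.
V_out = 30.7 × 38.13 / (4.48 + 38.13) = 30.7 × 38.13/42.61 = 27.5 V.
(Unloaded it would have been 28.0 V.)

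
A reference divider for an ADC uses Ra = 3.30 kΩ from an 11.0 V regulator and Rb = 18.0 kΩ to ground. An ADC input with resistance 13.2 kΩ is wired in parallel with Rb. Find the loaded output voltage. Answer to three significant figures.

The load sits in parallel with Rb: Rb‖R_L = (18.0 × 13.2) / (18.0 + 13.2) = 7.615 kΩ.
V_out = 11.0 × 7.615 / (3.30 + 7.615) = 11.0 × 7.615/10.92 = 7.67 V.

V_out ≈ 7.67 V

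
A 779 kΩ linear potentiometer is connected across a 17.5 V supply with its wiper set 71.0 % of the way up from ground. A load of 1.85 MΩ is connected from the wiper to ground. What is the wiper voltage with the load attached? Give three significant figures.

The wiper splits the pot into (1−α)R = 225.9 kΩ above and αR = 553.1 kΩ below.
Lower section ‖ load = 425.8 kΩ.
V_wiper = 17.5 × 425.8/(225.9 + 425.8) = 11.4 V.

V ≈ 11.4 V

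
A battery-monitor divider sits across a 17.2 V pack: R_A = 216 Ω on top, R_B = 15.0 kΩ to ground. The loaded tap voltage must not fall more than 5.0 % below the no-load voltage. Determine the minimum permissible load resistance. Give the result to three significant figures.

Output resistance R_th = R_A‖R_B = (216 × 15000)/15220 = 212.9 Ω.
The fractional drop is R_th/(R_th + R_L); requiring this ≤ 0.0500 gives R_L ≥ R_th(1/0.0500 − 1) = 212.9 × 19.00 = 4.05 kΩ.

R_L(min) ≈ 4.05 kΩ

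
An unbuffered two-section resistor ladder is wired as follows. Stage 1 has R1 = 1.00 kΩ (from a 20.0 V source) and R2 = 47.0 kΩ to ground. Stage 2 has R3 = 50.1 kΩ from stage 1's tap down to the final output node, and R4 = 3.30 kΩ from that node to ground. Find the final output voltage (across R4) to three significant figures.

Stage 2 presents R3+R4 = 53.40 kΩ as a load on stage 1's tap.
Stage 1's lower leg becomes R2‖(R3+R4) = 25.00 kΩ, so V_mid = 20.0 × 25.00/26.00 = 19.23 V.
Stage 2 is itself unloaded: V_out = V_mid × R4/(R3+R4) = 19.23 × 3.30/53.40 = 1.19 V.

V_out ≈ 1.19 V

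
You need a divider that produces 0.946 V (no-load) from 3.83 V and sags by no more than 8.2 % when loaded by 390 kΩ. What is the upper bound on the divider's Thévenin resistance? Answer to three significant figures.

R_th ≤ 34.8 kΩ

Loading drop = R_th/(R_th + R_L) ≤ 0.0820, so R_th ≤ R_L · ε/(1−ε) = 390 kΩ × 0.0820/0.9180 = 34.8 kΩ.
(Any R1, R2 with R2/(R1+R2) = 0.247 and R1‖R2 ≤ 34.8 kΩ will meet the spec.)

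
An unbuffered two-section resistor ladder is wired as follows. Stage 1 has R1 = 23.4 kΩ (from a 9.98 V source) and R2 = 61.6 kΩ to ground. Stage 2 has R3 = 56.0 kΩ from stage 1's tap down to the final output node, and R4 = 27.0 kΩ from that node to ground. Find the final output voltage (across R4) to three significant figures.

V_out ≈ 1.95 V

Stage 2 presents R3+R4 = 83.00 kΩ as a load on stage 1's tap.
Stage 1's lower leg becomes R2‖(R3+R4) = 35.36 kΩ, so V_mid = 9.98 × 35.36/58.76 = 6.006 V.
Stage 2 is itself unloaded: V_out = V_mid × R4/(R3+R4) = 6.006 × 27.0/83.00 = 1.95 V.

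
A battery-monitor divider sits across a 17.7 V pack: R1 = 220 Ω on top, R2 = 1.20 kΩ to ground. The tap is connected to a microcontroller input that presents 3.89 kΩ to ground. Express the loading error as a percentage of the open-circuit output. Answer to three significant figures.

4.56 %

The divider's output (Thévenin) resistance is R1‖R2 = 185.9 Ω.
Fractional drop under load = R_th/(R_th + R_L) = 185.9 / (185.9 + 3890) = 0.04561.
So the output falls by 4.56 %.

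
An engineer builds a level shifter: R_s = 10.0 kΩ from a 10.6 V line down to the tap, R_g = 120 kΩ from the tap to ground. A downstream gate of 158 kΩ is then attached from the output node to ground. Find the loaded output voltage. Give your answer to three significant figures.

V_out ≈ 9.24 V

The load sits in parallel with R_g: R_g‖R_L = (120 × 158) / (120 + 158) = 68.20 kΩ.
V_out = 10.6 × 68.20 / (10.0 + 68.20) = 10.6 × 68.20/78.20 = 9.24 V.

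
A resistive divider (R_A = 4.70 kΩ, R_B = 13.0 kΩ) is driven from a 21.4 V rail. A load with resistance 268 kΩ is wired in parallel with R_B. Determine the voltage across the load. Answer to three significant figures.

The load sits in parallel with R_B: R_B‖R_L = (13.0 × 268) / (13.0 + 268) = 12.40 kΩ.
V_out = 21.4 × 12.40 / (4.70 + 12.40) = 21.4 × 12.40/17.10 = 15.5 V.

V_out ≈ 15.5 V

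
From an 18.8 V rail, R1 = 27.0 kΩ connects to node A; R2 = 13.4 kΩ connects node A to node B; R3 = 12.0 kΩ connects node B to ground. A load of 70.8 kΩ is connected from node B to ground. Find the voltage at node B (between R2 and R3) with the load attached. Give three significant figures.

At node B, R3 is in parallel with the load: R3‖R_L = 10.26 kΩ.
Below node A the resistance is R2 + (R3‖R_L) = 23.66 kΩ, so V_A = 18.8 × 23.66/50.66 = 8.780 V.
Then V_B = V_A × (R3‖R_L)/(R2 + R3‖R_L) = 8.780 × 10.26/23.66 = 3.81 V.

V ≈ 3.81 V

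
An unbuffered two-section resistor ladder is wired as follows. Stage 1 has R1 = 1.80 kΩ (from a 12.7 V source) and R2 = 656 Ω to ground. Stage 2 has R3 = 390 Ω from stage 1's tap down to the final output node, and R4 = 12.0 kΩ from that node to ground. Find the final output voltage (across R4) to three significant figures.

Stage 2 presents R3+R4 = 12390 Ω as a load on stage 1's tap.
Stage 1's lower leg becomes R2‖(R3+R4) = 623.0 Ω, so V_mid = 12.7 × 623.0/2423 = 3.265 V.
Stage 2 is itself unloaded: V_out = V_mid × R4/(R3+R4) = 3.265 × 12000/12390 = 3.16 V.

V_out ≈ 3.16 V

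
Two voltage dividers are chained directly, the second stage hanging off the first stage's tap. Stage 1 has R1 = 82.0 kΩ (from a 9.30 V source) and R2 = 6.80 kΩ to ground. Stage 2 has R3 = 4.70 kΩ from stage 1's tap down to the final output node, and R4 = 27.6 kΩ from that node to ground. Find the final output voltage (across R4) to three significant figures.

Stage 2 presents R3+R4 = 32.30 kΩ as a load on stage 1's tap.
Stage 1's lower leg becomes R2‖(R3+R4) = 5.617 kΩ, so V_mid = 9.30 × 5.617/87.62 = 0.5962 V.
Stage 2 is itself unloaded: V_out = V_mid × R4/(R3+R4) = 0.5962 × 27.6/32.30 = 0.509 V.

V_out ≈ 0.509 V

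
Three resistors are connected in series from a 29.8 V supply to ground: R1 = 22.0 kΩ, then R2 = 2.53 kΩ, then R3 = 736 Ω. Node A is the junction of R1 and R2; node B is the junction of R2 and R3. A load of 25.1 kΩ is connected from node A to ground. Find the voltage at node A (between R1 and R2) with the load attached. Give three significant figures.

V ≈ 3.46 V

Below node A the series string R2+R3 = 3266 Ω sits in parallel with the 25100 Ω load: 2890 Ω.
V_A = 29.8 × 2890/(22000 + 2890) = 3.46 V.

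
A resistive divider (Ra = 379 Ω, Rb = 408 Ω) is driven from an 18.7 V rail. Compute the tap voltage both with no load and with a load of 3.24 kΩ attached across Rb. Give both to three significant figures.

Unloaded: 9.69 V; loaded: 9.14 V

Open-circuit: V = 18.7 × 408/(379 + 408) = 9.69 V.
With the load, Rb becomes Rb‖R_L = 362.4 Ω, so V = 18.7 × 362.4/741.4 = 9.14 V.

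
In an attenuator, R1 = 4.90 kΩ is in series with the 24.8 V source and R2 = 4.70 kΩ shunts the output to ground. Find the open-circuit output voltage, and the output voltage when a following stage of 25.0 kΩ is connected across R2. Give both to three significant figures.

Open-circuit: V = 24.8 × 4.70/(4.90 + 4.70) = 12.1 V.
With the load, R2 becomes R2‖R_L = 3.956 kΩ, so V = 24.8 × 3.956/8.856 = 11.1 V.

Unloaded: 12.1 V; loaded: 11.1 V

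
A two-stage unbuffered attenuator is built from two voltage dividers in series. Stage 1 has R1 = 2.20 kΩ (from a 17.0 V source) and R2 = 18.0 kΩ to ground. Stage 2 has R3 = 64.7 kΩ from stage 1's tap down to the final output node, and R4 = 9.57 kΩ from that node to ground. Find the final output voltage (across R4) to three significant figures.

Stage 2 presents R3+R4 = 74.27 kΩ as a load on stage 1's tap.
Stage 1's lower leg becomes R2‖(R3+R4) = 14.49 kΩ, so V_mid = 17.0 × 14.49/16.69 = 14.76 V.
Stage 2 is itself unloaded: V_out = V_mid × R4/(R3+R4) = 14.76 × 9.57/74.27 = 1.90 V.

V_out ≈ 1.90 V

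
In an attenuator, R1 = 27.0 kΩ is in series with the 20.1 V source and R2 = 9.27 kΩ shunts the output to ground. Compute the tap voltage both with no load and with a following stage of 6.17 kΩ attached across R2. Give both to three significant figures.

Open-circuit: V = 20.1 × 9.27/(27.0 + 9.27) = 5.14 V.
With the load, R2 becomes R2‖R_L = 3.704 kΩ, so V = 20.1 × 3.704/30.70 = 2.43 V.

Unloaded: 5.14 V; loaded: 2.43 V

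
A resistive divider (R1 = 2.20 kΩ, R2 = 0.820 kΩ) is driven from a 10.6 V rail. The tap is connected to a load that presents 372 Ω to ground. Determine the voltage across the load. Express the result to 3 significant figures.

The load sits in parallel with R2: R2‖R_L = (820 × 372) / (820 + 372) = 255.9 Ω.
V_out = 10.6 × 255.9 / (2200 + 255.9) = 10.6 × 255.9/2456 = 1.10 V.
(Unloaded it would have been 2.88 V.)

V_out ≈ 1.10 V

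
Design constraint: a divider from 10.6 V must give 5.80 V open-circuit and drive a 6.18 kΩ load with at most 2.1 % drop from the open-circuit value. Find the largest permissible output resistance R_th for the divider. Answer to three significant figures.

Loading drop = R_th/(R_th + R_L) ≤ 0.0210, so R_th ≤ R_L · ε/(1−ε) = 6.18 kΩ × 0.0210/0.9790 = 133 Ω.

R_th ≤ 133 Ω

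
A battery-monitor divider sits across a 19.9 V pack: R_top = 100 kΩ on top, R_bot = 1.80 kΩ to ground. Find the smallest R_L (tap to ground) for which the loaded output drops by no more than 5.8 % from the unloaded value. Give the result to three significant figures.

Output resistance R_th = R_top‖R_bot = (100 × 1.80)/101.8 = 1.768 kΩ.
The fractional drop is R_th/(R_th + R_L); requiring this ≤ 0.0580 gives R_L ≥ R_th(1/0.0580 − 1) = 1.768 × 16.24 = 28.7 kΩ.

R_L(min) ≈ 28.7 kΩ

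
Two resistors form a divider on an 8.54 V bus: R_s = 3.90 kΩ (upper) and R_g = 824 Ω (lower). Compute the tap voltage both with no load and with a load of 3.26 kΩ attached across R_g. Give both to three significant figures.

Unloaded: 1.49 V; loaded: 1.23 V

Open-circuit: V = 8.54 × 824/(3900 + 824) = 1.49 V.
With the load, R_g becomes R_g‖R_L = 657.7 Ω, so V = 8.54 × 657.7/4558 = 1.23 V.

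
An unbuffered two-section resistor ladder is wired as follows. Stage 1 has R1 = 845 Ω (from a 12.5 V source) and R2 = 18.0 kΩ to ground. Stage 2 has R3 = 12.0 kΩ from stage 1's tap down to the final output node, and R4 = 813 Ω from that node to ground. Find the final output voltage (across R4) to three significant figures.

Stage 2 presents R3+R4 = 12810 Ω as a load on stage 1's tap.
Stage 1's lower leg becomes R2‖(R3+R4) = 7485 Ω, so V_mid = 12.5 × 7485/8330 = 11.23 V.
Stage 2 is itself unloaded: V_out = V_mid × R4/(R3+R4) = 11.23 × 813/12810 = 0.713 V.

V_out ≈ 0.713 V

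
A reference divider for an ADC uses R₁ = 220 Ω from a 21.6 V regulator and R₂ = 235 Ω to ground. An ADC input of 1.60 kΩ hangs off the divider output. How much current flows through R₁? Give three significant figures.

R₂‖R_L = 204.9 Ω, so the source sees R₁ + R₂‖R_L = 424.9 Ω.
I = 21.6 V / 424.9 Ω = 50.8 mA.

I ≈ 50.8 mA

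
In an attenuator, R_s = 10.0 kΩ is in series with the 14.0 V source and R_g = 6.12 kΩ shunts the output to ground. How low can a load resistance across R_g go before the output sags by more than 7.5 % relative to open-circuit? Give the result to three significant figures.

Output resistance R_th = R_s‖R_g = (10.0 × 6.12)/16.12 = 3.797 kΩ.
The fractional drop is R_th/(R_th + R_L); requiring this ≤ 0.0750 gives R_L ≥ R_th(1/0.0750 − 1) = 3.797 × 12.33 = 46.8 kΩ.

R_L(min) ≈ 46.8 kΩ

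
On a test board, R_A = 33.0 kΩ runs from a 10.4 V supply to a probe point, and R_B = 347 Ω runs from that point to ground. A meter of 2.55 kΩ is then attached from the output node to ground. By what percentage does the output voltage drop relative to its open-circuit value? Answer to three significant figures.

The divider's output (Thévenin) resistance is R_A‖R_B = 343.4 Ω.
Fractional drop under load = R_th/(R_th + R_L) = 343.4 / (343.4 + 2550) = 0.1187.
So the output falls by 11.9 %.

11.9 %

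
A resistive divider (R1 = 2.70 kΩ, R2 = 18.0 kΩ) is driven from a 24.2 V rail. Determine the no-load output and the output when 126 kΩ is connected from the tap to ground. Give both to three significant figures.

Unloaded: 21.0 V; loaded: 20.7 V

Open-circuit: V = 24.2 × 18.0/(2.70 + 18.0) = 21.0 V.
With the load, R2 becomes R2‖R_L = 15.75 kΩ, so V = 24.2 × 15.75/18.45 = 20.7 V.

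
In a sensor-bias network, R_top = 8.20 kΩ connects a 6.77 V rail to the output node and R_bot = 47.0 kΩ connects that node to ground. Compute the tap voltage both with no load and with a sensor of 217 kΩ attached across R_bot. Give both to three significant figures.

Open-circuit: V = 6.77 × 47.0/(8.20 + 47.0) = 5.76 V.
With the load, R_bot becomes R_bot‖R_L = 38.63 kΩ, so V = 6.77 × 38.63/46.83 = 5.58 V.

Unloaded: 5.76 V; loaded: 5.58 V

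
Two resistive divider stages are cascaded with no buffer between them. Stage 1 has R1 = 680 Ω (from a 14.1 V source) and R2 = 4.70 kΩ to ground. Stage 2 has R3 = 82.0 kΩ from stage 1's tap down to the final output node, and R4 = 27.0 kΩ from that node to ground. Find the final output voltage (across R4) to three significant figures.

Stage 2 presents R3+R4 = 109000 Ω as a load on stage 1's tap.
Stage 1's lower leg becomes R2‖(R3+R4) = 4506 Ω, so V_mid = 14.1 × 4506/5186 = 12.25 V.
Stage 2 is itself unloaded: V_out = V_mid × R4/(R3+R4) = 12.25 × 27000/109000 = 3.03 V.

V_out ≈ 3.03 V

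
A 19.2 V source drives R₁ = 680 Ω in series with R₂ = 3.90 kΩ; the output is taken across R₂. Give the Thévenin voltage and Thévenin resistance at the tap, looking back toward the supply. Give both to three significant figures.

V_th is the open-circuit tap voltage: 19.2 × 3900/(680 + 3900) = 16.3 V.
With the supply zeroed, R₁ and R₂ appear in parallel from the tap: R_th = R₁‖R₂ = (680 × 3900)/4580 = 579 Ω.

V_th = 16.3 V, R_th = 579 Ω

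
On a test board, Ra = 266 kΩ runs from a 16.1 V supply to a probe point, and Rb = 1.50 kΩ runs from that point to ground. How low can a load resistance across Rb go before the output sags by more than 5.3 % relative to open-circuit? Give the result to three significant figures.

R_L(min) ≈ 26.7 kΩ

Output resistance R_th = Ra‖Rb = (266 × 1.50)/267.5 = 1.492 kΩ.
The fractional drop is R_th/(R_th + R_L); requiring this ≤ 0.0530 gives R_L ≥ R_th(1/0.0530 − 1) = 1.492 × 17.87 = 26.7 kΩ.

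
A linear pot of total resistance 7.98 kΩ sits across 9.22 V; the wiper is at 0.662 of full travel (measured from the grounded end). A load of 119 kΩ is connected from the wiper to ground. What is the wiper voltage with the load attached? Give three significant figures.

The wiper splits the pot into (1−α)R = 2.697 kΩ above and αR = 5.283 kΩ below.
Lower section ‖ load = 5.058 kΩ.
V_wiper = 9.22 × 5.058/(2.697 + 5.058) = 6.01 V.

V ≈ 6.01 V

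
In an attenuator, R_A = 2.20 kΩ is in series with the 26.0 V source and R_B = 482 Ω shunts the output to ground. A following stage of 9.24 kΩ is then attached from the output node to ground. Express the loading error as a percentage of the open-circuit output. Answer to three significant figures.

The divider's output (Thévenin) resistance is R_A‖R_B = 395.4 Ω.
Fractional drop under load = R_th/(R_th + R_L) = 395.4 / (395.4 + 9240) = 0.04103.
So the output falls by 4.10 %.

4.10 %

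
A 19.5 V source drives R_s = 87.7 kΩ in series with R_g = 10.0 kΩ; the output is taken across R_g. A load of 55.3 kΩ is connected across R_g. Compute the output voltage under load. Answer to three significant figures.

V_out ≈ 1.72 V

The load sits in parallel with R_g: R_g‖R_L = (10.0 × 55.3) / (10.0 + 55.3) = 8.469 kΩ.
V_out = 19.5 × 8.469 / (87.7 + 8.469) = 19.5 × 8.469/96.17 = 1.72 V.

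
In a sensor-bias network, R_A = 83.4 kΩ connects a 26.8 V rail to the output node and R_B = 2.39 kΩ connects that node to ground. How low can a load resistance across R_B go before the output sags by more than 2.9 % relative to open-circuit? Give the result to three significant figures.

R_L(min) ≈ 77.8 kΩ

Output resistance R_th = R_A‖R_B = (83.4 × 2.39)/85.79 = 2.323 kΩ.
The fractional drop is R_th/(R_th + R_L); requiring this ≤ 0.0290 gives R_L ≥ R_th(1/0.0290 − 1) = 2.323 × 33.48 = 77.8 kΩ.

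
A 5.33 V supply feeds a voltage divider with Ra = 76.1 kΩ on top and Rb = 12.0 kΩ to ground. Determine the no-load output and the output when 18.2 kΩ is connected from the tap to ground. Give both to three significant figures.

Unloaded: 0.726 V; loaded: 0.463 V

Open-circuit: V = 5.33 × 12.0/(76.1 + 12.0) = 0.726 V.
With the load, Rb becomes Rb‖R_L = 7.232 kΩ, so V = 5.33 × 7.232/83.33 = 0.463 V.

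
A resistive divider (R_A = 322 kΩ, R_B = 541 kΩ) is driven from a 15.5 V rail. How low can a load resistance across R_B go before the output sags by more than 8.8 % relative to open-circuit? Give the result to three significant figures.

R_L(min) ≈ 2.09 MΩ

Output resistance R_th = R_A‖R_B = (322 × 541)/863.0 = 201.9 kΩ.
The fractional drop is R_th/(R_th + R_L); requiring this ≤ 0.0880 gives R_L ≥ R_th(1/0.0880 − 1) = 201.9 × 10.36 = 2.09 MΩ.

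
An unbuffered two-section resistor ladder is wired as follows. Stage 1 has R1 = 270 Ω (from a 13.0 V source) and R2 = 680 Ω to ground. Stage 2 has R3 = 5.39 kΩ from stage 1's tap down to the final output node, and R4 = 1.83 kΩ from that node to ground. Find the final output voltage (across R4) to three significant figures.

V_out ≈ 2.30 V

Stage 2 presents R3+R4 = 7220 Ω as a load on stage 1's tap.
Stage 1's lower leg becomes R2‖(R3+R4) = 621.5 Ω, so V_mid = 13.0 × 621.5/891.5 = 9.063 V.
Stage 2 is itself unloaded: V_out = V_mid × R4/(R3+R4) = 9.063 × 1830/7220 = 2.30 V.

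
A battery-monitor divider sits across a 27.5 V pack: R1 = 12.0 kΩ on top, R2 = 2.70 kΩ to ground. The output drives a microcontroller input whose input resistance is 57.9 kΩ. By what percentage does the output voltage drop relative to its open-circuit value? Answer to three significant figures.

The divider's output (Thévenin) resistance is R1‖R2 = 2.204 kΩ.
Fractional drop under load = R_th/(R_th + R_L) = 2.204 / (2.204 + 57.9) = 0.03667.
So the output falls by 3.67 %.

3.67 %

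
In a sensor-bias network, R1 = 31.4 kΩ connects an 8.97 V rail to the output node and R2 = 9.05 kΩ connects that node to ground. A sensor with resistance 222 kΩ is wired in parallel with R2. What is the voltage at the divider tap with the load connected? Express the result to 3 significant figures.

V_out ≈ 1.95 V

The load sits in parallel with R2: R2‖R_L = (9.05 × 222) / (9.05 + 222) = 8.696 kΩ.
V_out = 8.97 × 8.696 / (31.4 + 8.696) = 8.97 × 8.696/40.10 = 1.95 V.
(Unloaded it would have been 2.01 V.)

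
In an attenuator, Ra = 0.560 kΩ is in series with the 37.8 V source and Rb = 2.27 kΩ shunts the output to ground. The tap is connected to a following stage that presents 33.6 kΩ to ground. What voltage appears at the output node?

The load sits in parallel with Rb: Rb‖R_L = (2270 × 33600) / (2270 + 33600) = 2126 Ω.
V_out = 37.8 × 2126 / (560 + 2126) = 37.8 × 2126/2686 = 29.9 V.
(Unloaded it would have been 30.3 V.)

V_out ≈ 29.9 V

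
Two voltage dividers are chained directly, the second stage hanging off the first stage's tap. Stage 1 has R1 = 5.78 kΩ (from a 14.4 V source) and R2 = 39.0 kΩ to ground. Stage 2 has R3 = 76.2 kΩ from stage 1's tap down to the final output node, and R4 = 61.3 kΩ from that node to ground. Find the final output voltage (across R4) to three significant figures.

V_out ≈ 5.39 V

Stage 2 presents R3+R4 = 137.5 kΩ as a load on stage 1's tap.
Stage 1's lower leg becomes R2‖(R3+R4) = 30.38 kΩ, so V_mid = 14.4 × 30.38/36.16 = 12.10 V.
Stage 2 is itself unloaded: V_out = V_mid × R4/(R3+R4) = 12.10 × 61.3/137.5 = 5.39 V.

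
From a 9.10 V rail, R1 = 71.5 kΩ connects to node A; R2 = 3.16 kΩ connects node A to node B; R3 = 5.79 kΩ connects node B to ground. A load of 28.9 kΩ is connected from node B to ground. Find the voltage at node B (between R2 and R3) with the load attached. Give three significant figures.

V ≈ 0.552 V

At node B, R3 is in parallel with the load: R3‖R_L = 4.824 kΩ.
Below node A the resistance is R2 + (R3‖R_L) = 7.984 kΩ, so V_A = 9.10 × 7.984/79.48 = 0.9140 V.
Then V_B = V_A × (R3‖R_L)/(R2 + R3‖R_L) = 0.9140 × 4.824/7.984 = 0.552 V.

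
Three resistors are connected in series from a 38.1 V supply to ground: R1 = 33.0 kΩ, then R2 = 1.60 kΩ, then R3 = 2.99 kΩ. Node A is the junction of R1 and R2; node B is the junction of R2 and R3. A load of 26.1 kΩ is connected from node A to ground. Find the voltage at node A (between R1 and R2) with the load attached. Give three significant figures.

V ≈ 4.03 V

Below node A the series string R2+R3 = 4.590 kΩ sits in parallel with the 26.1 kΩ load: 3.904 kΩ.
V_A = 38.1 × 3.904/(33.0 + 3.904) = 4.03 V.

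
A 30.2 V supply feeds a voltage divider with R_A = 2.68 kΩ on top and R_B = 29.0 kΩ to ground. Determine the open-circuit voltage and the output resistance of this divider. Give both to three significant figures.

V_th is the open-circuit tap voltage: 30.2 × 29.0/(2.68 + 29.0) = 27.6 V.
With the supply zeroed, R_A and R_B appear in parallel from the tap: R_th = R_A‖R_B = (2.68 × 29.0)/31.68 = 2.45 kΩ.

V_th = 27.6 V, R_th = 2.45 kΩ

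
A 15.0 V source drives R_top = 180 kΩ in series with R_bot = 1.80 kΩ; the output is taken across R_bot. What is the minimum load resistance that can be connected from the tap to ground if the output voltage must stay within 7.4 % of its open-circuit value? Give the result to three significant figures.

R_L(min) ≈ 22.3 kΩ

Output resistance R_th = R_top‖R_bot = (180 × 1.80)/181.8 = 1.782 kΩ.
The fractional drop is R_th/(R_th + R_L); requiring this ≤ 0.0740 gives R_L ≥ R_th(1/0.0740 − 1) = 1.782 × 12.51 = 22.3 kΩ.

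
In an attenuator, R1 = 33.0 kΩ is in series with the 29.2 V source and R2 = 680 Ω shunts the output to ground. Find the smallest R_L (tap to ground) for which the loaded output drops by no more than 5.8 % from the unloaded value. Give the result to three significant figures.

Output resistance R_th = R1‖R2 = (33000 × 680)/33680 = 666.3 Ω.
The fractional drop is R_th/(R_th + R_L); requiring this ≤ 0.0580 gives R_L ≥ R_th(1/0.0580 − 1) = 666.3 × 16.24 = 10.8 kΩ.

R_L(min) ≈ 10.8 kΩ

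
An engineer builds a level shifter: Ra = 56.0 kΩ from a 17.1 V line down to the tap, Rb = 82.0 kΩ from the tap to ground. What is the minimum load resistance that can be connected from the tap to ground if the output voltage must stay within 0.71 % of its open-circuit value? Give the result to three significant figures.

Output resistance R_th = Ra‖Rb = (56.0 × 82.0)/138.0 = 33.28 kΩ.
The fractional drop is R_th/(R_th + R_L); requiring this ≤ 0.00710 gives R_L ≥ R_th(1/0.00710 − 1) = 33.28 × 139.8 = 4.65 MΩ.

R_L(min) ≈ 4.65 MΩ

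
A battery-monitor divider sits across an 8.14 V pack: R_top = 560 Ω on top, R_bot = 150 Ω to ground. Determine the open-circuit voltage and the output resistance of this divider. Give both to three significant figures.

V_th is the open-circuit tap voltage: 8.14 × 150/(560 + 150) = 1.72 V.
With the supply zeroed, R_top and R_bot appear in parallel from the tap: R_th = R_top‖R_bot = (560 × 150)/710.0 = 118 Ω.

V_th = 1.72 V, R_th = 118 Ω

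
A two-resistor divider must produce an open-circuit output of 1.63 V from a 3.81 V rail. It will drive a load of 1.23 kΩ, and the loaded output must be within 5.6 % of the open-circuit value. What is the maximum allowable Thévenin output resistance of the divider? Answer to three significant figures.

Loading drop = R_th/(R_th + R_L) ≤ 0.0560, so R_th ≤ R_L · ε/(1−ε) = 1.23 kΩ × 0.0560/0.9440 = 73.0 Ω.
(Any R1, R2 with R2/(R1+R2) = 0.428 and R1‖R2 ≤ 73.0 Ω will meet the spec.)

R_th ≤ 73.0 Ω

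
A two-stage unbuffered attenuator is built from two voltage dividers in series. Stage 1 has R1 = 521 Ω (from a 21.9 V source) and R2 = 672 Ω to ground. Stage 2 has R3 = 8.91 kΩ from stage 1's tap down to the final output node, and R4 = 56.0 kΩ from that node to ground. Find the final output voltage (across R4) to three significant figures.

V_out ≈ 10.6 V

Stage 2 presents R3+R4 = 64910 Ω as a load on stage 1's tap.
Stage 1's lower leg becomes R2‖(R3+R4) = 665.1 Ω, so V_mid = 21.9 × 665.1/1186 = 12.28 V.
Stage 2 is itself unloaded: V_out = V_mid × R4/(R3+R4) = 12.28 × 56000/64910 = 10.6 V.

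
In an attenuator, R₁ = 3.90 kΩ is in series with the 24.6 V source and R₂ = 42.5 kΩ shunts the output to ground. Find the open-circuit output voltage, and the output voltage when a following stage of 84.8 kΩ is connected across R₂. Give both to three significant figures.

Open-circuit: V = 24.6 × 42.5/(3.90 + 42.5) = 22.5 V.
With the load, R₂ becomes R₂‖R_L = 28.31 kΩ, so V = 24.6 × 28.31/32.21 = 21.6 V.

Unloaded: 22.5 V; loaded: 21.6 V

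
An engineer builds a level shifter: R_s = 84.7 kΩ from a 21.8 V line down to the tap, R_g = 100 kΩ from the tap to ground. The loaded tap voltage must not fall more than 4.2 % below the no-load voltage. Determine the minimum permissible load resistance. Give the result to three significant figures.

R_L(min) ≈ 1.05 MΩ

Output resistance R_th = R_s‖R_g = (84.7 × 100)/184.7 = 45.86 kΩ.
The fractional drop is R_th/(R_th + R_L); requiring this ≤ 0.0420 gives R_L ≥ R_th(1/0.0420 − 1) = 45.86 × 22.81 = 1.05 MΩ.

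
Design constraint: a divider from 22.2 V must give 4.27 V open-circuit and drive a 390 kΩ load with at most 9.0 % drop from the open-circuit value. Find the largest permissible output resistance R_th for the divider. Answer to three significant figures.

Loading drop = R_th/(R_th + R_L) ≤ 0.0900, so R_th ≤ R_L · ε/(1−ε) = 390 kΩ × 0.0900/0.9100 = 38.6 kΩ.
(Any R1, R2 with R2/(R1+R2) = 0.192 and R1‖R2 ≤ 38.6 kΩ will meet the spec.)

R_th ≤ 38.6 kΩ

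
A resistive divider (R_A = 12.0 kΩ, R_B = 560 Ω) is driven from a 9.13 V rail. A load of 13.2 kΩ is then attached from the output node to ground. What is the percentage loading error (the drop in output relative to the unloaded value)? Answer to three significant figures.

3.90 %

The divider's output (Thévenin) resistance is R_A‖R_B = 535.0 Ω.
Fractional drop under load = R_th/(R_th + R_L) = 535.0 / (535.0 + 13200) = 0.03895.
So the output falls by 3.90 %.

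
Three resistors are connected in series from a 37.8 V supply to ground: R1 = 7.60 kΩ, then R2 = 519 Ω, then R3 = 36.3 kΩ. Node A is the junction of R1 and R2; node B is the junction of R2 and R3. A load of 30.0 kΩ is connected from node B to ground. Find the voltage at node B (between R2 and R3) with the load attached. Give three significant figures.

V ≈ 25.3 V

At node B, R3 is in parallel with the load: R3‖R_L = 16430 Ω.
Below node A the resistance is R2 + (R3‖R_L) = 16940 Ω, so V_A = 37.8 × 16940/24540 = 26.10 V.
Then V_B = V_A × (R3‖R_L)/(R2 + R3‖R_L) = 26.10 × 16430/16940 = 25.3 V.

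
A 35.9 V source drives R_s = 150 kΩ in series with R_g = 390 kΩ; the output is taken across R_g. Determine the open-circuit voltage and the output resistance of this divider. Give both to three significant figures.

V_th is the open-circuit tap voltage: 35.9 × 390/(150 + 390) = 25.9 V.
With the supply zeroed, R_s and R_g appear in parallel from the tap: R_th = R_s‖R_g = (150 × 390)/540.0 = 108 kΩ.

V_th = 25.9 V, R_th = 108 kΩ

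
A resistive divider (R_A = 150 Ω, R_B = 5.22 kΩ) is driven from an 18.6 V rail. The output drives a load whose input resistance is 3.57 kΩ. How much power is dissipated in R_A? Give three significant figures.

Total resistance from the source is R_A + (R_B‖R_L) = 2270 Ω, so I = 18.6/2270 Ω = 8.194 mA.
P = I²·R_A = (8.194 mA)² × 150 Ω = 10.1 mW.

P ≈ 10.1 mW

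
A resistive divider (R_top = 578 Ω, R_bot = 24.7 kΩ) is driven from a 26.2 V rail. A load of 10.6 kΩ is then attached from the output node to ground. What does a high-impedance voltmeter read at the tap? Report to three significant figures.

V_out ≈ 24.3 V

The load sits in parallel with R_bot: R_bot‖R_L = (24700 × 10600) / (24700 + 10600) = 7417 Ω.
V_out = 26.2 × 7417 / (578 + 7417) = 26.2 × 7417/7995 = 24.3 V.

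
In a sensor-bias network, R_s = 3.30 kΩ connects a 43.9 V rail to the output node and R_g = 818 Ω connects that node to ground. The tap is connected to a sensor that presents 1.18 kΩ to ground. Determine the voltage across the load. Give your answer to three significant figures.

V_out ≈ 5.61 V

The load sits in parallel with R_g: R_g‖R_L = (818 × 1180) / (818 + 1180) = 483.1 Ω.
V_out = 43.9 × 483.1 / (3300 + 483.1) = 43.9 × 483.1/3783 = 5.61 V.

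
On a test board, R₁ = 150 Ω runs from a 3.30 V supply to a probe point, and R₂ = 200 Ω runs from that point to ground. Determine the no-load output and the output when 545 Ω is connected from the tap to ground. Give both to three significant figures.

Unloaded: 1.89 V; loaded: 1.63 V

Open-circuit: V = 3.30 × 200/(150 + 200) = 1.89 V.
With the load, R₂ becomes R₂‖R_L = 146.3 Ω, so V = 3.30 × 146.3/296.3 = 1.63 V.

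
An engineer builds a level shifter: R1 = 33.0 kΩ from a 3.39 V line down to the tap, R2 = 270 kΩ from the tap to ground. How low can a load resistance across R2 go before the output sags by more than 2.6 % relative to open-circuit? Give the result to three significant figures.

Output resistance R_th = R1‖R2 = (33.0 × 270)/303.0 = 29.41 kΩ.
The fractional drop is R_th/(R_th + R_L); requiring this ≤ 0.0260 gives R_L ≥ R_th(1/0.0260 − 1) = 29.41 × 37.46 = 1.10 MΩ.

R_L(min) ≈ 1.10 MΩ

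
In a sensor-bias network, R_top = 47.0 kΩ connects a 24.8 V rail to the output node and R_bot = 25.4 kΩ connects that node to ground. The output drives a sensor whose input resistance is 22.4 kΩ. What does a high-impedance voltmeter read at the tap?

The load sits in parallel with R_bot: R_bot‖R_L = (25.4 × 22.4) / (25.4 + 22.4) = 11.90 kΩ.
V_out = 24.8 × 11.90 / (47.0 + 11.90) = 24.8 × 11.90/58.90 = 5.01 V.

V_out ≈ 5.01 V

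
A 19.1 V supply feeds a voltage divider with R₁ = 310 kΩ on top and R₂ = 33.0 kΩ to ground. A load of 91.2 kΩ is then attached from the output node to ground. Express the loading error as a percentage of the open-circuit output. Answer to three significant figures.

The divider's output (Thévenin) resistance is R₁‖R₂ = 29.83 kΩ.
Fractional drop under load = R_th/(R_th + R_L) = 29.83 / (29.83 + 91.2) = 0.2464.
So the output falls by 24.6 %.

24.6 %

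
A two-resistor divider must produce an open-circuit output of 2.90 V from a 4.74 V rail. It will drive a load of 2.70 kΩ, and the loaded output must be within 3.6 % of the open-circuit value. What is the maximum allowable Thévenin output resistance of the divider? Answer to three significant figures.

R_th ≤ 101 Ω

Loading drop = R_th/(R_th + R_L) ≤ 0.0360, so R_th ≤ R_L · ε/(1−ε) = 2.70 kΩ × 0.0360/0.9640 = 101 Ω.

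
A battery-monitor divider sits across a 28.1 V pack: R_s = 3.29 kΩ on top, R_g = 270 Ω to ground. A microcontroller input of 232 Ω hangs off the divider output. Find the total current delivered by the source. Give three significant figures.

R_g‖R_L = 124.8 Ω, so the source sees R_s + R_g‖R_L = 3415 Ω.
I = 28.1 V / 3415 Ω = 8.23 mA.

I ≈ 8.23 mA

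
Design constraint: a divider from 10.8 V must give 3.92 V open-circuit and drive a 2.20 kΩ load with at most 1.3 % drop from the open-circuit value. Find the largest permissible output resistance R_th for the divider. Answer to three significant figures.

Loading drop = R_th/(R_th + R_L) ≤ 0.0130, so R_th ≤ R_L · ε/(1−ε) = 2.20 kΩ × 0.0130/0.9870 = 29.0 Ω.
(Any R1, R2 with R2/(R1+R2) = 0.363 and R1‖R2 ≤ 29.0 Ω will meet the spec.)

R_th ≤ 29.0 Ω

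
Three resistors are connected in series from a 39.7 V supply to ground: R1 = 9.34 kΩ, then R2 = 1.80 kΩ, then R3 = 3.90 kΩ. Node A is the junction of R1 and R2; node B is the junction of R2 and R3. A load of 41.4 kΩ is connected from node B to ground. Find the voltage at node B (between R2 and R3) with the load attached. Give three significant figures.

V ≈ 9.62 V

At node B, R3 is in parallel with the load: R3‖R_L = 3.564 kΩ.
Below node A the resistance is R2 + (R3‖R_L) = 5.364 kΩ, so V_A = 39.7 × 5.364/14.70 = 14.48 V.
Then V_B = V_A × (R3‖R_L)/(R2 + R3‖R_L) = 14.48 × 3.564/5.364 = 9.62 V.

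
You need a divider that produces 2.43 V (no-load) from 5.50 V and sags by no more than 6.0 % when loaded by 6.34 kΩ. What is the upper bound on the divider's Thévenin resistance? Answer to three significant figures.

R_th ≤ 405 Ω

Loading drop = R_th/(R_th + R_L) ≤ 0.0600, so R_th ≤ R_L · ε/(1−ε) = 6.34 kΩ × 0.0600/0.9400 = 405 Ω.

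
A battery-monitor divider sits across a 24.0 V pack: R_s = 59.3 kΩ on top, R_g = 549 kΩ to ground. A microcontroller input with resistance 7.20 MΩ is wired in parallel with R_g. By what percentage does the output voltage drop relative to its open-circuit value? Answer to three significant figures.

The divider's output (Thévenin) resistance is R_s‖R_g = 53.52 kΩ.
Fractional drop under load = R_th/(R_th + R_L) = 53.52 / (53.52 + 7200) = 0.007378.
So the output falls by 0.738 %.

0.738 %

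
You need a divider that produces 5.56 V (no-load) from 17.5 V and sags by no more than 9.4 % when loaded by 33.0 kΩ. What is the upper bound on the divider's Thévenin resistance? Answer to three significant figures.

R_th ≤ 3.42 kΩ

Loading drop = R_th/(R_th + R_L) ≤ 0.0940, so R_th ≤ R_L · ε/(1−ε) = 33.0 kΩ × 0.0940/0.9060 = 3.42 kΩ.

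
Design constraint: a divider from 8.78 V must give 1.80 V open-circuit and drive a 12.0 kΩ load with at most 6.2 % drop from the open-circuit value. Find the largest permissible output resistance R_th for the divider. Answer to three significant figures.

Loading drop = R_th/(R_th + R_L) ≤ 0.0620, so R_th ≤ R_L · ε/(1−ε) = 12.0 kΩ × 0.0620/0.9380 = 793 Ω.

R_th ≤ 793 Ω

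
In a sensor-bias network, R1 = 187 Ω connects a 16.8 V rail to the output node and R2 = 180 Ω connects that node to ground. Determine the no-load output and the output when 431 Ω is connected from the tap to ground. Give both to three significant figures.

Open-circuit: V = 16.8 × 180/(187 + 180) = 8.24 V.
With the load, R2 becomes R2‖R_L = 127.0 Ω, so V = 16.8 × 127.0/314.0 = 6.79 V.

Unloaded: 8.24 V; loaded: 6.79 V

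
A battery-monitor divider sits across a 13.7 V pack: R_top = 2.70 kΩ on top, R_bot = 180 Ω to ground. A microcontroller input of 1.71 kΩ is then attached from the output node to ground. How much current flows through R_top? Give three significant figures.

I ≈ 4.79 mA

R_bot‖R_L = 162.9 Ω, so the source sees R_top + R_bot‖R_L = 2863 Ω.
I = 13.7 V / 2863 Ω = 4.79 mA.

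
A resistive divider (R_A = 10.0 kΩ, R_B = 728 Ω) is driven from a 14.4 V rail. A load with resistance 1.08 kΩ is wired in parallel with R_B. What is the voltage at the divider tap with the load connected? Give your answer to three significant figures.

V_out ≈ 0.600 V

The load sits in parallel with R_B: R_B‖R_L = (728 × 1080) / (728 + 1080) = 434.9 Ω.
V_out = 14.4 × 434.9 / (10000 + 434.9) = 14.4 × 434.9/10430 = 0.600 V.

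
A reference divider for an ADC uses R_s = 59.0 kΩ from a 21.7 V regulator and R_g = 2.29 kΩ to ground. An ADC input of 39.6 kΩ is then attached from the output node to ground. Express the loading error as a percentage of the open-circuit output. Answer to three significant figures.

The divider's output (Thévenin) resistance is R_s‖R_g = 2.204 kΩ.
Fractional drop under load = R_th/(R_th + R_L) = 2.204 / (2.204 + 39.6) = 0.05273.
So the output falls by 5.27 %.

5.27 %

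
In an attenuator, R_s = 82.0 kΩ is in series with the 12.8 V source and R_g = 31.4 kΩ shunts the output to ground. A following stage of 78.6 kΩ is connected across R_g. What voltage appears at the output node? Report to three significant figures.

The load sits in parallel with R_g: R_g‖R_L = (31.4 × 78.6) / (31.4 + 78.6) = 22.44 kΩ.
V_out = 12.8 × 22.44 / (82.0 + 22.44) = 12.8 × 22.44/104.4 = 2.75 V.

V_out ≈ 2.75 V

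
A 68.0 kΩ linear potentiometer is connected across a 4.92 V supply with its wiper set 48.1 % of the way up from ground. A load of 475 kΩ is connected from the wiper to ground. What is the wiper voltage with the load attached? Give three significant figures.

V ≈ 2.28 V

The wiper splits the pot into (1−α)R = 35.29 kΩ above and αR = 32.71 kΩ below.
Lower section ‖ load = 30.60 kΩ.
V_wiper = 4.92 × 30.60/(35.29 + 30.60) = 2.28 V.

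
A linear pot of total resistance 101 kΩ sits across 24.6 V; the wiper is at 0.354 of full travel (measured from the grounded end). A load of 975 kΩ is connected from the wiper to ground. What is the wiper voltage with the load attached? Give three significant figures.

The wiper splits the pot into (1−α)R = 65.25 kΩ above and αR = 35.75 kΩ below.
Lower section ‖ load = 34.49 kΩ.
V_wiper = 24.6 × 34.49/(65.25 + 34.49) = 8.51 V.

V ≈ 8.51 V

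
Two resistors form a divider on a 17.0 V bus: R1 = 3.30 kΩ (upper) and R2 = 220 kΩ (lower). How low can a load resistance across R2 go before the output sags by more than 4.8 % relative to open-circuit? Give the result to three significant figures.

Output resistance R_th = R1‖R2 = (3.30 × 220)/223.3 = 3.251 kΩ.
The fractional drop is R_th/(R_th + R_L); requiring this ≤ 0.0480 gives R_L ≥ R_th(1/0.0480 − 1) = 3.251 × 19.83 = 64.5 kΩ.

R_L(min) ≈ 64.5 kΩ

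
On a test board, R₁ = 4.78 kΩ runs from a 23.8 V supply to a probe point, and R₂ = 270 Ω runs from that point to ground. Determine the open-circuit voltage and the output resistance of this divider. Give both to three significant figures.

V_th = 1.27 V, R_th = 256 Ω

V_th is the open-circuit tap voltage: 23.8 × 270/(4780 + 270) = 1.27 V.
With the supply zeroed, R₁ and R₂ appear in parallel from the tap: R_th = R₁‖R₂ = (4780 × 270)/5050 = 256 Ω.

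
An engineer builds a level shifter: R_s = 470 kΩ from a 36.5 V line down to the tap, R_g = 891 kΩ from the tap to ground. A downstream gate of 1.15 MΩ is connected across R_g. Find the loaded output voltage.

V_out ≈ 18.9 V

The load sits in parallel with R_g: R_g‖R_L = (891 × 1150) / (891 + 1150) = 502.0 kΩ.
V_out = 36.5 × 502.0 / (470 + 502.0) = 36.5 × 502.0/972.0 = 18.9 V.
(Unloaded it would have been 23.9 V.)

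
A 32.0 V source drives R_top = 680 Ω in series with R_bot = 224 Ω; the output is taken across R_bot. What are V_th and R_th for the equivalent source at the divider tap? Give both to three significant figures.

V_th is the open-circuit tap voltage: 32.0 × 224/(680 + 224) = 7.93 V.
With the supply zeroed, R_top and R_bot appear in parallel from the tap: R_th = R_top‖R_bot = (680 × 224)/904.0 = 168 Ω.

V_th = 7.93 V, R_th = 168 Ω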